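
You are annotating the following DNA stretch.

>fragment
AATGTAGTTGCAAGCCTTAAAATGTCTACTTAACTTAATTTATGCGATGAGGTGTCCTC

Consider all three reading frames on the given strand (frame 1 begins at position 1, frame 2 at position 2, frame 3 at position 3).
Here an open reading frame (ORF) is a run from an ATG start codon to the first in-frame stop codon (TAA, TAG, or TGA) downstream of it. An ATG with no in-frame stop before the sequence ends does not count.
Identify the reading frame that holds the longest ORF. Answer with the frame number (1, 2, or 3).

1

Frame 1: AAT GTA GTT GCA AGC CTT AAA ATG TCT ACT TAA CTT AAT TTA TGC GAT GAG GTG TCC — ATG at 22, stop TAA at 31 → 12 nt.
Frame 2: ATG TAG TTG CAA GCC TTA AAA TGT CTA CTT AAC TTA ATT TAT GCG ATG AGG TGT CCT — ATG at 2, stop TAG at 5 → 6 nt.
Frame 3: TGT AGT TGC AAG CCT TAA AAT GTC TAC TTA ACT TAA TTT ATG CGA TGA GGT GTC CTC — ATG at 42, stop TGA at 48 → 9 nt.
Longest ORF is 12 nt in frame 1 (positions 22–33).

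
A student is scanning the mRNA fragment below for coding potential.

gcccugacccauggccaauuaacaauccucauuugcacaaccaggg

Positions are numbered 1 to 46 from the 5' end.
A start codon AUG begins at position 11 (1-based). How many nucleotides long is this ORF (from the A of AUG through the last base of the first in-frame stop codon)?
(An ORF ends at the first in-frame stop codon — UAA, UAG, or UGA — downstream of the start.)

Codons from position 11: AUG (11–13), GCC (14–16), AAU (17–19), UAA (20–22).
UAA is the first in-frame stop; ORF spans 11–22, 12 nucleotides.

12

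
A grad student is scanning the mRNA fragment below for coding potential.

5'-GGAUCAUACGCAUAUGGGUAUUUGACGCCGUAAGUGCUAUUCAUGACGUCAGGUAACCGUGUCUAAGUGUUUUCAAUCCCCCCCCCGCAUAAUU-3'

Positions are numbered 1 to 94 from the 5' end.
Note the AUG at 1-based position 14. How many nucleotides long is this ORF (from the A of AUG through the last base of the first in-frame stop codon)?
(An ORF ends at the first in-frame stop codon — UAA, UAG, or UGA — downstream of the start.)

12

Codons from position 14: AUG (14–16), GGU (17–19), AUU (20–22), UGA (23–25).
UGA is the first in-frame stop; ORF spans 14–25, 12 nucleotides.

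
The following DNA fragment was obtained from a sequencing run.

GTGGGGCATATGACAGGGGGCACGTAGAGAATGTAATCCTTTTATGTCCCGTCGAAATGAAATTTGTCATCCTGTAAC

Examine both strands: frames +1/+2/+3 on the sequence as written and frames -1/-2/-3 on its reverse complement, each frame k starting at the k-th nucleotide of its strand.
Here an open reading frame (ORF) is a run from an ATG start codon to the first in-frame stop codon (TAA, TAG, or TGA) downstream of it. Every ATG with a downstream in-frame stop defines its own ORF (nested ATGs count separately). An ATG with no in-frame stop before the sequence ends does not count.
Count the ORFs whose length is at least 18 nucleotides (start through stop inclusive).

Reverse complement (5'→3'): GTTACAGGATGACAAATTTCATTTCGACGGGACATAAAAGGATTACATTCTCTACGTGCCCCCTGTCATATGCCCCAC
Frame +1: GTG GGG CAT ATG ACA GGG GGC ACG TAG AGA ATG TAA TCC TTT TAT GTC CCG TCG AAA TGA AAT TTG TCA TCC TGT AAC — ATG at 10, stop TAG at 25 → 18 nt; ATG at 31, stop TAA at 34 → 6 nt.
Frame +2: TGG GGC ATA TGA CAG GGG GCA CGT AGA GAA TGT AAT CCT TTT ATG TCC CGT CGA AAT GAA ATT TGT CAT CCT GTA — no ATG→stop ORF.
Frame +3: GGG GCA TAT GAC AGG GGG CAC GTA GAG AAT GTA ATC CTT TTA TGT CCC GTC GAA ATG AAA TTT GTC ATC CTG TAA — ATG at 57, stop TAA at 75 → 21 nt.
Frame -1: GTT ACA GGA TGA CAA ATT TCA TTT CGA CGG GAC ATA AAA GGA TTA CAT TCT CTA CGT GCC CCC TGT CAT ATG CCC CAC — no ATG→stop ORF.
Frame -2: TTA CAG GAT GAC AAA TTT CAT TTC GAC GGG ACA TAA AAG GAT TAC ATT CTC TAC GTG CCC CCT GTC ATA TGC CCC — no ATG→stop ORF.
Frame -3: TAC AGG ATG ACA AAT TTC ATT TCG ACG GGA CAT AAA AGG ATT ACA TTC TCT ACG TGC CCC CTG TCA TAT GCC CCA — no ATG→stop ORF.
ORFs ≥ 18 nucleotides: frame +1 10–27 (18 nucleotides), frame +3 57–77 (21 nucleotides). Count = 2.

2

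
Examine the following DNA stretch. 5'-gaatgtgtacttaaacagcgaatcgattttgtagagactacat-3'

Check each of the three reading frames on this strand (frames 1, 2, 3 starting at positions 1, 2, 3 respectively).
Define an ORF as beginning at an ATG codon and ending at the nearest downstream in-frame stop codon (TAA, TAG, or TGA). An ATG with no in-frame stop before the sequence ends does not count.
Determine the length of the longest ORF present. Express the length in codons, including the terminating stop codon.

4

Frame 1: GAA TGT GTA CTT AAA CAG CGA ATC GAT TTT GTA GAG ACT ACA — no ATG→stop ORF.
Frame 2: AAT GTG TAC TTA AAC AGC GAA TCG ATT TTG TAG AGA CTA CAT — no ATG→stop ORF.
Frame 3: ATG TGT ACT TAA ACA GCG AAT CGA TTT TGT AGA GAC TAC — ATG at 3, stop TAA at 12 → 12 nt.
Longest: frame 3, positions 3–14, 12 nt = 4 codons = 3 aa. → 4 codons.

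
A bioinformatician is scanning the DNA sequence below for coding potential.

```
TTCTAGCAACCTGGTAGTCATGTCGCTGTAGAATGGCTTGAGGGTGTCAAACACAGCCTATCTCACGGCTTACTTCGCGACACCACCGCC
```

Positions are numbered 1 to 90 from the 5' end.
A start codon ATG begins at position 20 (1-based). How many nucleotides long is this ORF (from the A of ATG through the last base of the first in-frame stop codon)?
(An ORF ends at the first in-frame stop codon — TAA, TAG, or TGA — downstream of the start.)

Codons from position 20: ATG (20–22), TCG (23–25), CTG (26–28), TAG (29–31).
TAG is the first in-frame stop; ORF spans 20–31, 12 nucleotides.

12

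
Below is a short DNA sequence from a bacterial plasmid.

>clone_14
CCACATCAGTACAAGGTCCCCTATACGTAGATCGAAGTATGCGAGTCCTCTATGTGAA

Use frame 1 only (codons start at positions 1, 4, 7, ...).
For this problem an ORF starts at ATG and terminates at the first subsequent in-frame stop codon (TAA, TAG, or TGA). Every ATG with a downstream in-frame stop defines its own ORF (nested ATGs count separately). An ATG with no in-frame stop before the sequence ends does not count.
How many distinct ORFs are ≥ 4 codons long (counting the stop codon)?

Frame 1: CCA CAT CAG TAC AAG GTC CCC TAT ACG TAG ATC GAA GTA TGC GAG TCC TCT ATG TGA — ATG at 52, stop TGA at 55 → 6 nt.
No ORF reaches 4 codons. Count = 0.

0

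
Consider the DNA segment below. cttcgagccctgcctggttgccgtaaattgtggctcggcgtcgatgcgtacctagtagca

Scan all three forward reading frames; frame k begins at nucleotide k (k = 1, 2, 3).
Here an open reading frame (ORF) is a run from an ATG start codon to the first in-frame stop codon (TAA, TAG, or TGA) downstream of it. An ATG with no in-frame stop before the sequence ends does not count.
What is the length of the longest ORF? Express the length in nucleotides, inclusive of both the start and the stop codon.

12

Frame 1: CTT CGA GCC CTG CCT GGT TGC CGT AAA TTG TGG CTC GGC GTC GAT GCG TAC CTA GTA GCA — no ATG→stop ORF.
Frame 2: TTC GAG CCC TGC CTG GTT GCC GTA AAT TGT GGC TCG GCG TCG ATG CGT ACC TAG TAG — ATG at 44, stop TAG at 53 → 12 nt.
Frame 3: TCG AGC CCT GCC TGG TTG CCG TAA ATT GTG GCT CGG CGT CGA TGC GTA CCT AGT AGC — no ATG→stop ORF.
Longest: frame 2, positions 44–55, 12 nt = 4 codons = 3 aa. → 12 nucleotides.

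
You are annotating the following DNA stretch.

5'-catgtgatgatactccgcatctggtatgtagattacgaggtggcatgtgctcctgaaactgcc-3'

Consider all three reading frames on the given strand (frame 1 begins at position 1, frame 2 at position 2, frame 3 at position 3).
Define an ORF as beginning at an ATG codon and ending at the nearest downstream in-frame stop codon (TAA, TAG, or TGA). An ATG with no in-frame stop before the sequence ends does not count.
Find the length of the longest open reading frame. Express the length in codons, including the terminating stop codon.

Frame 1: CAT GTG ATG ATA CTC CGC ATC TGG TAT GTA GAT TAC GAG GTG GCA TGT GCT CCT GAA ACT GCC — no ATG→stop ORF.
Frame 2: ATG TGA TGA TAC TCC GCA TCT GGT ATG TAG ATT ACG AGG TGG CAT GTG CTC CTG AAA CTG — ATG at 2, stop TGA at 5 → 6 nt; ATG at 26, stop TAG at 29 → 6 nt.
Frame 3: TGT GAT GAT ACT CCG CAT CTG GTA TGT AGA TTA CGA GGT GGC ATG TGC TCC TGA AAC TGC — ATG at 45, stop TGA at 54 → 12 nt.
Longest: frame 3, positions 45–56, 12 nt = 4 codons = 3 aa. → 4 codons.

4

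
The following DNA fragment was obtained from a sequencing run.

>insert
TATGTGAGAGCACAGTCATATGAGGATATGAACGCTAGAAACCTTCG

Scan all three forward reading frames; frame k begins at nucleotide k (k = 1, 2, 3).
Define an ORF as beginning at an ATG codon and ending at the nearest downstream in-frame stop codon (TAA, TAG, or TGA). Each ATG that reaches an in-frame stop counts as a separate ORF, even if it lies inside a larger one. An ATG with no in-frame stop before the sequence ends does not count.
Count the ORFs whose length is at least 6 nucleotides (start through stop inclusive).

Frame 1: TAT GTG AGA GCA CAG TCA TAT GAG GAT ATG AAC GCT AGA AAC CTT — no ATG→stop ORF.
Frame 2: ATG TGA GAG CAC AGT CAT ATG AGG ATA TGA ACG CTA GAA ACC TTC — ATG at 2, stop TGA at 5 → 6 nt; ATG at 20, stop TGA at 29 → 12 nt.
Frame 3: TGT GAG AGC ACA GTC ATA TGA GGA TAT GAA CGC TAG AAA CCT TCG — no ATG→stop ORF.
ORFs ≥ 6 nucleotides: frame 2 2–7 (6 nucleotides), frame 2 20–31 (12 nucleotides). Count = 2.

2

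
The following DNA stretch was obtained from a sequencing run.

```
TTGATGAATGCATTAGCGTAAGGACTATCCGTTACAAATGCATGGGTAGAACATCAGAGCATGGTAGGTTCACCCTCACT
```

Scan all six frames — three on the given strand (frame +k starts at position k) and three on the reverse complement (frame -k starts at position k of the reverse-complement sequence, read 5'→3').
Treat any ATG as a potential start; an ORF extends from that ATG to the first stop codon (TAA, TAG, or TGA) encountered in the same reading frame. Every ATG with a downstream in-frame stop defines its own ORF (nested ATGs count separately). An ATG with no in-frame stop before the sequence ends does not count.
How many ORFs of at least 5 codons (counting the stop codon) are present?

2

Reverse complement (5'→3'): AGTGAGGGTGAACCTACCATGCTCTGATGTTCTACCCATGCATTTGTAACGGATAGTCCTTACGCTAATGCATTCATCAA
Frame +1: TTG ATG AAT GCA TTA GCG TAA GGA CTA TCC GTT ACA AAT GCA TGG GTA GAA CAT CAG AGC ATG GTA GGT TCA CCC TCA — ATG at 4, stop TAA at 19 → 18 nt.
Frame +2: TGA TGA ATG CAT TAG CGT AAG GAC TAT CCG TTA CAA ATG CAT GGG TAG AAC ATC AGA GCA TGG TAG GTT CAC CCT CAC — ATG at 8, stop TAG at 14 → 9 nt; ATG at 38, stop TAG at 47 → 12 nt.
Frame +3: GAT GAA TGC ATT AGC GTA AGG ACT ATC CGT TAC AAA TGC ATG GGT AGA ACA TCA GAG CAT GGT AGG TTC ACC CTC ACT — no ATG→stop ORF.
Frame -1: AGT GAG GGT GAA CCT ACC ATG CTC TGA TGT TCT ACC CAT GCA TTT GTA ACG GAT AGT CCT TAC GCT AAT GCA TTC ATC — ATG at 19, stop TGA at 25 → 9 nt.
Frame -2: GTG AGG GTG AAC CTA CCA TGC TCT GAT GTT CTA CCC ATG CAT TTG TAA CGG ATA GTC CTT ACG CTA ATG CAT TCA TCA — ATG at 38, stop TAA at 47 → 12 nt.
Frame -3: TGA GGG TGA ACC TAC CAT GCT CTG ATG TTC TAC CCA TGC ATT TGT AAC GGA TAG TCC TTA CGC TAA TGC ATT CAT CAA — ATG at 27, stop TAG at 54 → 30 nt.
ORFs ≥ 5 codons: frame +1 4–21 (6 codons), frame -3 27–56 (10 codons). Count = 2.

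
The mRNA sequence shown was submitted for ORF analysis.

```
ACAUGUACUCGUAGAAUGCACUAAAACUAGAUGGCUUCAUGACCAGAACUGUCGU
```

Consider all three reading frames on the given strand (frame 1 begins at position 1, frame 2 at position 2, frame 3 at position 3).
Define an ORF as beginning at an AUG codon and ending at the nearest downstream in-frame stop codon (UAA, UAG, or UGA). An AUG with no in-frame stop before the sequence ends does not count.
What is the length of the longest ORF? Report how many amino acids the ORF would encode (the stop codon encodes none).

Frame 1: ACA UGU ACU CGU AGA AUG CAC UAA AAC UAG AUG GCU UCA UGA CCA GAA CUG UCG — AUG at 16, stop UAA at 22 → 9 nt; AUG at 31, stop UGA at 40 → 12 nt.
Frame 2: CAU GUA CUC GUA GAA UGC ACU AAA ACU AGA UGG CUU CAU GAC CAG AAC UGU CGU — no AUG→stop ORF.
Frame 3: AUG UAC UCG UAG AAU GCA CUA AAA CUA GAU GGC UUC AUG ACC AGA ACU GUC — AUG at 3, stop UAG at 12 → 12 nt.
Longest: frame 1, positions 31–42, 12 nt = 4 codons = 3 aa. → 3 amino acids.

3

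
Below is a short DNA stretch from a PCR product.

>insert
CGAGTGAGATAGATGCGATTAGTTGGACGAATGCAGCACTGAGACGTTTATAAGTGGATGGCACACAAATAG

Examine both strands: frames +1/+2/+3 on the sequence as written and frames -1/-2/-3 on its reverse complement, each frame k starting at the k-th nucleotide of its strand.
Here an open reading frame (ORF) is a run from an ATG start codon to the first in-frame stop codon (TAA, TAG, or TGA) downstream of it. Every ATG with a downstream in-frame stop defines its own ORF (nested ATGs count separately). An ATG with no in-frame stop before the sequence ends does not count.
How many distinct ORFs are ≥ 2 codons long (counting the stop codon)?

3

Reverse complement (5'→3'): CTATTTGTGTGCCATCCACTTATAAACGTCTCAGTGCTGCATTCGTCCAACTAATCGCATCTATCTCACTCG
Frame +1: CGA GTG AGA TAG ATG CGA TTA GTT GGA CGA ATG CAG CAC TGA GAC GTT TAT AAG TGG ATG GCA CAC AAA TAG — ATG at 13, stop TGA at 40 → 30 nt; ATG at 31, stop TGA at 40 → 12 nt; ATG at 58, stop TAG at 70 → 15 nt.
Frame +2: GAG TGA GAT AGA TGC GAT TAG TTG GAC GAA TGC AGC ACT GAG ACG TTT ATA AGT GGA TGG CAC ACA AAT — no ATG→stop ORF.
Frame +3: AGT GAG ATA GAT GCG ATT AGT TGG ACG AAT GCA GCA CTG AGA CGT TTA TAA GTG GAT GGC ACA CAA ATA — no ATG→stop ORF.
Frame -1: CTA TTT GTG TGC CAT CCA CTT ATA AAC GTC TCA GTG CTG CAT TCG TCC AAC TAA TCG CAT CTA TCT CAC TCG — no ATG→stop ORF.
Frame -2: TAT TTG TGT GCC ATC CAC TTA TAA ACG TCT CAG TGC TGC ATT CGT CCA ACT AAT CGC ATC TAT CTC ACT — no ATG→stop ORF.
Frame -3: ATT TGT GTG CCA TCC ACT TAT AAA CGT CTC AGT GCT GCA TTC GTC CAA CTA ATC GCA TCT ATC TCA CTC — no ATG→stop ORF.
ORFs ≥ 2 codons: frame +1 13–42 (10 codons), frame +1 31–42 (4 codons), frame +1 58–72 (5 codons). Count = 3.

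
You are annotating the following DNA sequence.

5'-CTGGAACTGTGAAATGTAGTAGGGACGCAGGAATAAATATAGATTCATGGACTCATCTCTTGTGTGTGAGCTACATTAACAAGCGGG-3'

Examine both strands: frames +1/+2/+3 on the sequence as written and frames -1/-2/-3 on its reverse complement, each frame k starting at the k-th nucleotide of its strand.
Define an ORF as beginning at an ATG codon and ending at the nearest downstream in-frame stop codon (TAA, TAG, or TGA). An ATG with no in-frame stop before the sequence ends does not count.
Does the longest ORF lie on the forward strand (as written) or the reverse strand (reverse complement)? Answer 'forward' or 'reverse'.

forward

Reverse complement (5'→3'): CCCGCTTGTTAATGTAGCTCACACACAAGAGATGAGTCCATGAATCTATATTTATTCCTGCGTCCCTACTACATTTCACAGTTCCAG
Frame +1: CTG GAA CTG TGA AAT GTA GTA GGG ACG CAG GAA TAA ATA TAG ATT CAT GGA CTC ATC TCT TGT GTG TGA GCT ACA TTA ACA AGC GGG — no ATG→stop ORF.
Frame +2: TGG AAC TGT GAA ATG TAG TAG GGA CGC AGG AAT AAA TAT AGA TTC ATG GAC TCA TCT CTT GTG TGT GAG CTA CAT TAA CAA GCG — ATG at 14, stop TAG at 17 → 6 nt; ATG at 47, stop TAA at 77 → 33 nt.
Frame +3: GGA ACT GTG AAA TGT AGT AGG GAC GCA GGA ATA AAT ATA GAT TCA TGG ACT CAT CTC TTG TGT GTG AGC TAC ATT AAC AAG CGG — no ATG→stop ORF.
Frame -1: CCC GCT TGT TAA TGT AGC TCA CAC ACA AGA GAT GAG TCC ATG AAT CTA TAT TTA TTC CTG CGT CCC TAC TAC ATT TCA CAG TTC CAG — no ATG→stop ORF.
Frame -2: CCG CTT GTT AAT GTA GCT CAC ACA CAA GAG ATG AGT CCA TGA ATC TAT ATT TAT TCC TGC GTC CCT ACT ACA TTT CAC AGT TCC — ATG at 32, stop TGA at 41 → 12 nt.
Frame -3: CGC TTG TTA ATG TAG CTC ACA CAC AAG AGA TGA GTC CAT GAA TCT ATA TTT ATT CCT GCG TCC CTA CTA CAT TTC ACA GTT CCA — ATG at 12, stop TAG at 15 → 6 nt.
Forward-strand max 33 nt; reverse-strand max 12 nt. The forward strand has the longer ORF.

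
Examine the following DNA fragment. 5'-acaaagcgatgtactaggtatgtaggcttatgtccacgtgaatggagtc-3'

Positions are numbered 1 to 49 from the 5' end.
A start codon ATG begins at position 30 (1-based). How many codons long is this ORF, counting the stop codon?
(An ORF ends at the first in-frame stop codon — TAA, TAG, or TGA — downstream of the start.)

4

Codons from position 30: ATG (30–32), TCC (33–35), ACG (36–38), TGA (39–41).
TGA is the first in-frame stop; that's 4 codons including the stop.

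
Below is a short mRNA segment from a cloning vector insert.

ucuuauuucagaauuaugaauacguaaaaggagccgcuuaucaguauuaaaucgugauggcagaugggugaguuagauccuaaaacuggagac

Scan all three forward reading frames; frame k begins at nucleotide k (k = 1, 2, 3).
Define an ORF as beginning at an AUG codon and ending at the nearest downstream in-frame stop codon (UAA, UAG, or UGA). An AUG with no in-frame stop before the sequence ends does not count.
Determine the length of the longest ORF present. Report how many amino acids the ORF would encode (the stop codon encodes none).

Frame 1: UCU UAU UUC AGA AUU AUG AAU ACG UAA AAG GAG CCG CUU AUC AGU AUU AAA UCG UGA UGG CAG AUG GGU GAG UUA GAU CCU AAA ACU GGA GAC — AUG at 16, stop UAA at 25 → 12 nt.
Frame 2: CUU AUU UCA GAA UUA UGA AUA CGU AAA AGG AGC CGC UUA UCA GUA UUA AAU CGU GAU GGC AGA UGG GUG AGU UAG AUC CUA AAA CUG GAG — no AUG→stop ORF.
Frame 3: UUA UUU CAG AAU UAU GAA UAC GUA AAA GGA GCC GCU UAU CAG UAU UAA AUC GUG AUG GCA GAU GGG UGA GUU AGA UCC UAA AAC UGG AGA — AUG at 57, stop UGA at 69 → 15 nt.
Longest: frame 3, positions 57–71, 15 nt = 5 codons = 4 aa. → 4 amino acids.

4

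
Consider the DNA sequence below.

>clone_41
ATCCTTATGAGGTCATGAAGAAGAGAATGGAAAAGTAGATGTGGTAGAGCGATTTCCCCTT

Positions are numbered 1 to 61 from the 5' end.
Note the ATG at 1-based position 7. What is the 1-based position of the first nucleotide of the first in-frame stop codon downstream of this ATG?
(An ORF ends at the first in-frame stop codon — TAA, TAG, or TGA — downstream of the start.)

16

Codons from position 7: ATG (7–9), AGG (10–12), TCA (13–15), TGA (16–18).
TGA is a stop codon; it begins at position 16.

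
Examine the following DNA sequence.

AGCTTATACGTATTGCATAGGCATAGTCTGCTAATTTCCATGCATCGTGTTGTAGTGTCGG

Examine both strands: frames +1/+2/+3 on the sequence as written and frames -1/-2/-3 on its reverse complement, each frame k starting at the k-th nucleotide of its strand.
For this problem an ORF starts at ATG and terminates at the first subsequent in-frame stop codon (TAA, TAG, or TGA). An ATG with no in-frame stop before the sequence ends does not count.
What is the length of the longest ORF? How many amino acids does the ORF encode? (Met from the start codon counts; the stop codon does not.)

Reverse complement (5'→3'): CCGACACTACAACACGATGCATGGAAATTAGCAGACTATGCCTATGCAATACGTATAAGCT
Frame +1: AGC TTA TAC GTA TTG CAT AGG CAT AGT CTG CTA ATT TCC ATG CAT CGT GTT GTA GTG TCG — no ATG→stop ORF.
Frame +2: GCT TAT ACG TAT TGC ATA GGC ATA GTC TGC TAA TTT CCA TGC ATC GTG TTG TAG TGT CGG — no ATG→stop ORF.
Frame +3: CTT ATA CGT ATT GCA TAG GCA TAG TCT GCT AAT TTC CAT GCA TCG TGT TGT AGT GTC — no ATG→stop ORF.
Frame -1: CCG ACA CTA CAA CAC GAT GCA TGG AAA TTA GCA GAC TAT GCC TAT GCA ATA CGT ATA AGC — no ATG→stop ORF.
Frame -2: CGA CAC TAC AAC ACG ATG CAT GGA AAT TAG CAG ACT ATG CCT ATG CAA TAC GTA TAA GCT — ATG at 17, stop TAG at 29 → 15 nt; ATG at 38, stop TAA at 56 → 21 nt; ATG at 44, stop TAA at 56 → 15 nt.
Frame -3: GAC ACT ACA ACA CGA TGC ATG GAA ATT AGC AGA CTA TGC CTA TGC AAT ACG TAT AAG — no ATG→stop ORF.
Longest: frame -2, positions 38–58, 21 nt = 7 codons = 6 aa. → 6 amino acids.

6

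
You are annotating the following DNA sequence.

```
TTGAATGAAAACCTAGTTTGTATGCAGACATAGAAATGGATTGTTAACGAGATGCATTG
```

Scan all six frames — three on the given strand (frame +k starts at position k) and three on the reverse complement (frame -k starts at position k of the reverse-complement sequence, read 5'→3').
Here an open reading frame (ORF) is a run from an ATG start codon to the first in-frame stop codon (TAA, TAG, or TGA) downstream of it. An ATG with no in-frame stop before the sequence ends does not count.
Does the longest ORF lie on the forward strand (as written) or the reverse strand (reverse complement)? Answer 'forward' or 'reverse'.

reverse

Reverse complement (5'→3'): CAATGCATCTCGTTAACAATCCATTTCTATGTCTGCATACAAACTAGGTTTTCATTCAA
Frame +1: TTG AAT GAA AAC CTA GTT TGT ATG CAG ACA TAG AAA TGG ATT GTT AAC GAG ATG CAT — ATG at 22, stop TAG at 31 → 12 nt.
Frame +2: TGA ATG AAA ACC TAG TTT GTA TGC AGA CAT AGA AAT GGA TTG TTA ACG AGA TGC ATT — ATG at 5, stop TAG at 14 → 12 nt.
Frame +3: GAA TGA AAA CCT AGT TTG TAT GCA GAC ATA GAA ATG GAT TGT TAA CGA GAT GCA TTG — ATG at 36, stop TAA at 45 → 12 nt.
Frame -1: CAA TGC ATC TCG TTA ACA ATC CAT TTC TAT GTC TGC ATA CAA ACT AGG TTT TCA TTC — no ATG→stop ORF.
Frame -2: AAT GCA TCT CGT TAA CAA TCC ATT TCT ATG TCT GCA TAC AAA CTA GGT TTT CAT TCA — no ATG→stop ORF.
Frame -3: ATG CAT CTC GTT AAC AAT CCA TTT CTA TGT CTG CAT ACA AAC TAG GTT TTC ATT CAA — ATG at 3, stop TAG at 45 → 45 nt.
Forward-strand max 12 nt; reverse-strand max 45 nt. The reverse strand has the longer ORF.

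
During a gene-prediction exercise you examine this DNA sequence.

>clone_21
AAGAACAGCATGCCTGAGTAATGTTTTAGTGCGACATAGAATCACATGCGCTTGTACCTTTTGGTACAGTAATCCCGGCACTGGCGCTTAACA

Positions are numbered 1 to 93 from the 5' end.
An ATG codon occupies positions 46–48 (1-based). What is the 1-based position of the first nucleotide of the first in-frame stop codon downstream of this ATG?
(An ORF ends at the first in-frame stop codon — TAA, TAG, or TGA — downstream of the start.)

Codons from position 46: ATG (46–48), CGC (49–51), TTG (52–54), TAC (55–57), CTT (58–60), TTG (61–63), GTA (64–66), CAG (67–69), TAA (70–72).
TAA is a stop codon; it begins at position 70.

70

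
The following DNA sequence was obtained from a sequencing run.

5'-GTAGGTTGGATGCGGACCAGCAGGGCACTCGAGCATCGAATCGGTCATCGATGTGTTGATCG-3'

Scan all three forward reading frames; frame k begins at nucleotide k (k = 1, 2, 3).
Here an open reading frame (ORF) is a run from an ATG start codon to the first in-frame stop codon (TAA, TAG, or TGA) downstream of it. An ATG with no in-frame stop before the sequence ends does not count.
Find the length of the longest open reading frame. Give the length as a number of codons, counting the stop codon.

3

Frame 1: GTA GGT TGG ATG CGG ACC AGC AGG GCA CTC GAG CAT CGA ATC GGT CAT CGA TGT GTT GAT — no ATG→stop ORF.
Frame 2: TAG GTT GGA TGC GGA CCA GCA GGG CAC TCG AGC ATC GAA TCG GTC ATC GAT GTG TTG ATC — no ATG→stop ORF.
Frame 3: AGG TTG GAT GCG GAC CAG CAG GGC ACT CGA GCA TCG AAT CGG TCA TCG ATG TGT TGA TCG — ATG at 51, stop TGA at 57 → 9 nt.
Longest: frame 3, positions 51–59, 9 nt = 3 codons = 2 aa. → 3 codons.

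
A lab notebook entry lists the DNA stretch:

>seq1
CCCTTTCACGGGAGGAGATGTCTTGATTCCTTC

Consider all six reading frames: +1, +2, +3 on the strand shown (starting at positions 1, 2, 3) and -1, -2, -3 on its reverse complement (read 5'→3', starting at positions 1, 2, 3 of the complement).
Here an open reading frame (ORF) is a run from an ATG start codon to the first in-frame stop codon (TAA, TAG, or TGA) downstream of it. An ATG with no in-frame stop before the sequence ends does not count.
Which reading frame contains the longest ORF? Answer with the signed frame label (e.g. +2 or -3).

+3

Reverse complement (5'→3'): GAAGGAATCAAGACATCTCCTCCCGTGAAAGGG
Frame +1: CCC TTT CAC GGG AGG AGA TGT CTT GAT TCC TTC — no ATG→stop ORF.
Frame +2: CCT TTC ACG GGA GGA GAT GTC TTG ATT CCT — no ATG→stop ORF.
Frame +3: CTT TCA CGG GAG GAG ATG TCT TGA TTC CTT — ATG at 18, stop TGA at 24 → 9 nt.
Frame -1: GAA GGA ATC AAG ACA TCT CCT CCC GTG AAA GGG — no ATG→stop ORF.
Frame -2: AAG GAA TCA AGA CAT CTC CTC CCG TGA AAG — no ATG→stop ORF.
Frame -3: AGG AAT CAA GAC ATC TCC TCC CGT GAA AGG — no ATG→stop ORF.
Longest ORF is 9 nt in frame +3 (positions 18–26).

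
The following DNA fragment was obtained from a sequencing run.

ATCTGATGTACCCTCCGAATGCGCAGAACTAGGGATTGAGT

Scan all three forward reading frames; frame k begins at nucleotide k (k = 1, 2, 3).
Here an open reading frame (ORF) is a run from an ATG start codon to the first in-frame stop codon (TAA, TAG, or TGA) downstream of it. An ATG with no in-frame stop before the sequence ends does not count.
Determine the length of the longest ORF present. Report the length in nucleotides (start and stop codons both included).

27

Frame 1: ATC TGA TGT ACC CTC CGA ATG CGC AGA ACT AGG GAT TGA — ATG at 19, stop TGA at 37 → 21 nt.
Frame 2: TCT GAT GTA CCC TCC GAA TGC GCA GAA CTA GGG ATT GAG — no ATG→stop ORF.
Frame 3: CTG ATG TAC CCT CCG AAT GCG CAG AAC TAG GGA TTG AGT — ATG at 6, stop TAG at 30 → 27 nt.
Longest: frame 3, positions 6–32, 27 nt = 9 codons = 8 aa. → 27 nucleotides.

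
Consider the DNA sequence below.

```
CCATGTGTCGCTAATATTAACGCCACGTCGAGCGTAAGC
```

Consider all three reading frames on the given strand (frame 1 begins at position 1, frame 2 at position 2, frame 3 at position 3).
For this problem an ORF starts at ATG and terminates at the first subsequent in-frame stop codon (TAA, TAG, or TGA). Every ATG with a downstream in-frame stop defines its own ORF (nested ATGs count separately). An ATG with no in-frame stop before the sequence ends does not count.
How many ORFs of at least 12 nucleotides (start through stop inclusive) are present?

Frame 1: CCA TGT GTC GCT AAT ATT AAC GCC ACG TCG AGC GTA AGC — no ATG→stop ORF.
Frame 2: CAT GTG TCG CTA ATA TTA ACG CCA CGT CGA GCG TAA — no ATG→stop ORF.
Frame 3: ATG TGT CGC TAA TAT TAA CGC CAC GTC GAG CGT AAG — ATG at 3, stop TAA at 12 → 12 nt.
ORFs ≥ 12 nucleotides: frame 3 3–14 (12 nucleotides). Count = 1.

1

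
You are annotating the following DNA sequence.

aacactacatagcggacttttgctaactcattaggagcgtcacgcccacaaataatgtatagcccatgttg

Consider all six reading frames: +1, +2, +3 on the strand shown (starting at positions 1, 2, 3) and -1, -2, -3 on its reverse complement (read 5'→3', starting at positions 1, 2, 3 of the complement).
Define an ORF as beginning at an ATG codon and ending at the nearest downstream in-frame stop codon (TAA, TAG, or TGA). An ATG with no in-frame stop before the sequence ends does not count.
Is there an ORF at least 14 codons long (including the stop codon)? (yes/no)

Reverse complement (5'→3'): CAACATGGGCTATACATTATTTGTGGGCGTGACGCTCCTAATGAGTTAGCAAAAGTCCGCTATGTAGTGTT
Frame +1: AAC ACT ACA TAG CGG ACT TTT GCT AAC TCA TTA GGA GCG TCA CGC CCA CAA ATA ATG TAT AGC CCA TGT — no ATG→stop ORF.
Frame +2: ACA CTA CAT AGC GGA CTT TTG CTA ACT CAT TAG GAG CGT CAC GCC CAC AAA TAA TGT ATA GCC CAT GTT — no ATG→stop ORF.
Frame +3: CAC TAC ATA GCG GAC TTT TGC TAA CTC ATT AGG AGC GTC ACG CCC ACA AAT AAT GTA TAG CCC ATG TTG — no ATG→stop ORF.
Frame -1: CAA CAT GGG CTA TAC ATT ATT TGT GGG CGT GAC GCT CCT AAT GAG TTA GCA AAA GTC CGC TAT GTA GTG — no ATG→stop ORF.
Frame -2: AAC ATG GGC TAT ACA TTA TTT GTG GGC GTG ACG CTC CTA ATG AGT TAG CAA AAG TCC GCT ATG TAG TGT — ATG at 5, stop TAG at 47 → 45 nt; ATG at 41, stop TAG at 47 → 9 nt; ATG at 62, stop TAG at 65 → 6 nt.
Frame -3: ACA TGG GCT ATA CAT TAT TTG TGG GCG TGA CGC TCC TAA TGA GTT AGC AAA AGT CCG CTA TGT AGT GTT — no ATG→stop ORF.
Frame -2 has an ORF of 15 codons (positions 5–49) ≥ 14, so yes.

yes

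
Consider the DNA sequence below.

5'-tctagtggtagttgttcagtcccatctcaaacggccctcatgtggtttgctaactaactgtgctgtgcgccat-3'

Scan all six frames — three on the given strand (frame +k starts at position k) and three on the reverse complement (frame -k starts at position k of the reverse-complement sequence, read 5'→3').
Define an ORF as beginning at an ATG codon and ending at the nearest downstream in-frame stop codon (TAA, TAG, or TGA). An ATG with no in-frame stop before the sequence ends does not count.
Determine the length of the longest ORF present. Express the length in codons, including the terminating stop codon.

Reverse complement (5'→3'): ATGGCGCACAGCACAGTTAGTTAGCAAACCACATGAGGGCCGTTTGAGATGGGACTGAACAACTACCACTAGA
Frame +1: TCT AGT GGT AGT TGT TCA GTC CCA TCT CAA ACG GCC CTC ATG TGG TTT GCT AAC TAA CTG TGC TGT GCG CCA — ATG at 40, stop TAA at 55 → 18 nt.
Frame +2: CTA GTG GTA GTT GTT CAG TCC CAT CTC AAA CGG CCC TCA TGT GGT TTG CTA ACT AAC TGT GCT GTG CGC CAT — no ATG→stop ORF.
Frame +3: TAG TGG TAG TTG TTC AGT CCC ATC TCA AAC GGC CCT CAT GTG GTT TGC TAA CTA ACT GTG CTG TGC GCC — no ATG→stop ORF.
Frame -1: ATG GCG CAC AGC ACA GTT AGT TAG CAA ACC ACA TGA GGG CCG TTT GAG ATG GGA CTG AAC AAC TAC CAC TAG — ATG at 1, stop TAG at 22 → 24 nt; ATG at 49, stop TAG at 70 → 24 nt.
Frame -2: TGG CGC ACA GCA CAG TTA GTT AGC AAA CCA CAT GAG GGC CGT TTG AGA TGG GAC TGA ACA ACT ACC ACT AGA — no ATG→stop ORF.
Frame -3: GGC GCA CAG CAC AGT TAG TTA GCA AAC CAC ATG AGG GCC GTT TGA GAT GGG ACT GAA CAA CTA CCA CTA — ATG at 33, stop TGA at 45 → 15 nt.
Longest: frame -1, positions 1–24, 24 nt = 8 codons = 7 aa. → 8 codons.

8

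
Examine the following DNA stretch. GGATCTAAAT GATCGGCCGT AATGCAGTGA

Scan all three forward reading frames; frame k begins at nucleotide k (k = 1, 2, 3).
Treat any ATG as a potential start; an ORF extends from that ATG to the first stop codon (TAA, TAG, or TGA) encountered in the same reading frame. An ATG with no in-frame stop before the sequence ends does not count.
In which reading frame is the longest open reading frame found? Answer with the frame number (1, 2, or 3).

1

Frame 1: GGA TCT AAA TGA TCG GCC GTA ATG CAG TGA — ATG at 22, stop TGA at 28 → 9 nt.
Frame 2: GAT CTA AAT GAT CGG CCG TAA TGC AGT — no ATG→stop ORF.
Frame 3: ATC TAA ATG ATC GGC CGT AAT GCA GTG — no ATG→stop ORF.
Longest ORF is 9 nt in frame 1 (positions 22–30).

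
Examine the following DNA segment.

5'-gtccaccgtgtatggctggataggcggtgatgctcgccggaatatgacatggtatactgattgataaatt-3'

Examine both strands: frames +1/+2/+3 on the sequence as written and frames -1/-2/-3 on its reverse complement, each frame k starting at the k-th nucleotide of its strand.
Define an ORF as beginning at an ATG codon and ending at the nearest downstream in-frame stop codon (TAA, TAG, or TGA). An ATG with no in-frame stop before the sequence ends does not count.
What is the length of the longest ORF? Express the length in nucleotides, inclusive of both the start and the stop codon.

Reverse complement (5'→3'): AATTTATCAATCAGTATACCATGTCATATTCCGGCGAGCATCACCGCCTATCCAGCCATACACGGTGGAC
Frame +1: GTC CAC CGT GTA TGG CTG GAT AGG CGG TGA TGC TCG CCG GAA TAT GAC ATG GTA TAC TGA TTG ATA AAT — ATG at 49, stop TGA at 58 → 12 nt.
Frame +2: TCC ACC GTG TAT GGC TGG ATA GGC GGT GAT GCT CGC CGG AAT ATG ACA TGG TAT ACT GAT TGA TAA ATT — ATG at 44, stop TGA at 62 → 21 nt.
Frame +3: CCA CCG TGT ATG GCT GGA TAG GCG GTG ATG CTC GCC GGA ATA TGA CAT GGT ATA CTG ATT GAT AAA — ATG at 12, stop TAG at 21 → 12 nt; ATG at 30, stop TGA at 45 → 18 nt.
Frame -1: AAT TTA TCA ATC AGT ATA CCA TGT CAT ATT CCG GCG AGC ATC ACC GCC TAT CCA GCC ATA CAC GGT GGA — no ATG→stop ORF.
Frame -2: ATT TAT CAA TCA GTA TAC CAT GTC ATA TTC CGG CGA GCA TCA CCG CCT ATC CAG CCA TAC ACG GTG GAC — no ATG→stop ORF.
Frame -3: TTT ATC AAT CAG TAT ACC ATG TCA TAT TCC GGC GAG CAT CAC CGC CTA TCC AGC CAT ACA CGG TGG — no ATG→stop ORF.
Longest: frame +2, positions 44–64, 21 nt = 7 codons = 6 aa. → 21 nucleotides.

21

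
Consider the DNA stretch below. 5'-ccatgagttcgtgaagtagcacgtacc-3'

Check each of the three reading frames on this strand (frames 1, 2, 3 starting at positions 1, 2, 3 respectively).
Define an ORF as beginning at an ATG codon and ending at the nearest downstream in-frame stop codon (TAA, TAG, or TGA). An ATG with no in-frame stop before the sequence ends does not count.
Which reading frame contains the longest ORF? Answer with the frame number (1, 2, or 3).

3

Frame 1: CCA TGA GTT CGT GAA GTA GCA CGT ACC — no ATG→stop ORF.
Frame 2: CAT GAG TTC GTG AAG TAG CAC GTA — no ATG→stop ORF.
Frame 3: ATG AGT TCG TGA AGT AGC ACG TAC — ATG at 3, stop TGA at 12 → 12 nt.
Longest ORF is 12 nt in frame 3 (positions 3–14).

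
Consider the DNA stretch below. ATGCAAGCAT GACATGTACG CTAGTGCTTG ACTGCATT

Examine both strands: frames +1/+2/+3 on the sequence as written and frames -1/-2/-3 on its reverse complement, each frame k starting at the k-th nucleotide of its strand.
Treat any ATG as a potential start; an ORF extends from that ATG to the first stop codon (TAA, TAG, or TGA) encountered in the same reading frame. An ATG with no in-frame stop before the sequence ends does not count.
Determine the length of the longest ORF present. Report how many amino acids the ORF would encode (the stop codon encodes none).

Reverse complement (5'→3'): AATGCAGTCAAGCACTAGCGTACATGTCATGCTTGCAT
Frame +1: ATG CAA GCA TGA CAT GTA CGC TAG TGC TTG ACT GCA — ATG at 1, stop TGA at 10 → 12 nt.
Frame +2: TGC AAG CAT GAC ATG TAC GCT AGT GCT TGA CTG CAT — ATG at 14, stop TGA at 29 → 18 nt.
Frame +3: GCA AGC ATG ACA TGT ACG CTA GTG CTT GAC TGC ATT — no ATG→stop ORF.
Frame -1: AAT GCA GTC AAG CAC TAG CGT ACA TGT CAT GCT TGC — no ATG→stop ORF.
Frame -2: ATG CAG TCA AGC ACT AGC GTA CAT GTC ATG CTT GCA — no ATG→stop ORF.
Frame -3: TGC AGT CAA GCA CTA GCG TAC ATG TCA TGC TTG CAT — no ATG→stop ORF.
Longest: frame +2, positions 14–31, 18 nt = 6 codons = 5 aa. → 5 amino acids.

5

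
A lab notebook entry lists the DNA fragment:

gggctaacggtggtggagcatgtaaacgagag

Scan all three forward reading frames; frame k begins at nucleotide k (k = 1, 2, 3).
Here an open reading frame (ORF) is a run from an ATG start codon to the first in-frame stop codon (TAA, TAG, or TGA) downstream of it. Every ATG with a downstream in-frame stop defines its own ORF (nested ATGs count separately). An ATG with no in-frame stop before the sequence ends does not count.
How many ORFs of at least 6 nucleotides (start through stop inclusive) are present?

Frame 1: GGG CTA ACG GTG GTG GAG CAT GTA AAC GAG — no ATG→stop ORF.
Frame 2: GGC TAA CGG TGG TGG AGC ATG TAA ACG AGA — ATG at 20, stop TAA at 23 → 6 nt.
Frame 3: GCT AAC GGT GGT GGA GCA TGT AAA CGA GAG — no ATG→stop ORF.
ORFs ≥ 6 nucleotides: frame 2 20–25 (6 nucleotides). Count = 1.

1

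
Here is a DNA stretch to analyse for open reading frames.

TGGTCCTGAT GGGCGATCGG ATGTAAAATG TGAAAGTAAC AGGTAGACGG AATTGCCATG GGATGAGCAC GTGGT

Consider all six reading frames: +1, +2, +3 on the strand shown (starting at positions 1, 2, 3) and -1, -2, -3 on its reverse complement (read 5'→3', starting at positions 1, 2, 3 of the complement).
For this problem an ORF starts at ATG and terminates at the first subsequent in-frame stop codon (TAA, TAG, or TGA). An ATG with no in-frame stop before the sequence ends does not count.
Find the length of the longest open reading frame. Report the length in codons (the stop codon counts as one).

Reverse complement (5'→3'): ACCACGTGCTCATCCCATGGCAATTCCGTCTACCTGTTACTTTCACATTTTACATCCGATCGCCCATCAGGACCA
Frame +1: TGG TCC TGA TGG GCG ATC GGA TGT AAA ATG TGA AAG TAA CAG GTA GAC GGA ATT GCC ATG GGA TGA GCA CGT GGT — ATG at 28, stop TGA at 31 → 6 nt; ATG at 58, stop TGA at 64 → 9 nt.
Frame +2: GGT CCT GAT GGG CGA TCG GAT GTA AAA TGT GAA AGT AAC AGG TAG ACG GAA TTG CCA TGG GAT GAG CAC GTG — no ATG→stop ORF.
Frame +3: GTC CTG ATG GGC GAT CGG ATG TAA AAT GTG AAA GTA ACA GGT AGA CGG AAT TGC CAT GGG ATG AGC ACG TGG — ATG at 9, stop TAA at 24 → 18 nt; ATG at 21, stop TAA at 24 → 6 nt.
Frame -1: ACC ACG TGC TCA TCC CAT GGC AAT TCC GTC TAC CTG TTA CTT TCA CAT TTT ACA TCC GAT CGC CCA TCA GGA CCA — no ATG→stop ORF.
Frame -2: CCA CGT GCT CAT CCC ATG GCA ATT CCG TCT ACC TGT TAC TTT CAC ATT TTA CAT CCG ATC GCC CAT CAG GAC — no ATG→stop ORF.
Frame -3: CAC GTG CTC ATC CCA TGG CAA TTC CGT CTA CCT GTT ACT TTC ACA TTT TAC ATC CGA TCG CCC ATC AGG ACC — no ATG→stop ORF.
Longest: frame +3, positions 9–26, 18 nt = 6 codons = 5 aa. → 6 codons.

6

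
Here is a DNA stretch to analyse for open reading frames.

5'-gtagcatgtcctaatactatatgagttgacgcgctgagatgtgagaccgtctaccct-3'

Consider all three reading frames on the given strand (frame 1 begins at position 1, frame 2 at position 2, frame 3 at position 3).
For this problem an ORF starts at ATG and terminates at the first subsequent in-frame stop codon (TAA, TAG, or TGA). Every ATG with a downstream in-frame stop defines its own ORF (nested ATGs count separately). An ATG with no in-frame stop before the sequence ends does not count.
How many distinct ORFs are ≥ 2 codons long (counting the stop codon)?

3

Frame 1: GTA GCA TGT CCT AAT ACT ATA TGA GTT GAC GCG CTG AGA TGT GAG ACC GTC TAC CCT — no ATG→stop ORF.
Frame 2: TAG CAT GTC CTA ATA CTA TAT GAG TTG ACG CGC TGA GAT GTG AGA CCG TCT ACC — no ATG→stop ORF.
Frame 3: AGC ATG TCC TAA TAC TAT ATG AGT TGA CGC GCT GAG ATG TGA GAC CGT CTA CCC — ATG at 6, stop TAA at 12 → 9 nt; ATG at 21, stop TGA at 27 → 9 nt; ATG at 39, stop TGA at 42 → 6 nt.
ORFs ≥ 2 codons: frame 3 6–14 (3 codons), frame 3 21–29 (3 codons), frame 3 39–44 (2 codons). Count = 3.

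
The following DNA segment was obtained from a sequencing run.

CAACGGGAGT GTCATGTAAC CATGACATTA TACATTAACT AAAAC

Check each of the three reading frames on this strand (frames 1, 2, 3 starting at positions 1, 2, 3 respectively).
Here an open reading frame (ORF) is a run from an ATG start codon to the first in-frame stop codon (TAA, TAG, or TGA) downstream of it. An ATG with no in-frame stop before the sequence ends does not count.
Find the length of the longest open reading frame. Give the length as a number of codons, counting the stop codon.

7

Frame 1: CAA CGG GAG TGT CAT GTA ACC ATG ACA TTA TAC ATT AAC TAA AAC — ATG at 22, stop TAA at 40 → 21 nt.
Frame 2: AAC GGG AGT GTC ATG TAA CCA TGA CAT TAT ACA TTA ACT AAA — ATG at 14, stop TAA at 17 → 6 nt.
Frame 3: ACG GGA GTG TCA TGT AAC CAT GAC ATT ATA CAT TAA CTA AAA — no ATG→stop ORF.
Longest: frame 1, positions 22–42, 21 nt = 7 codons = 6 aa. → 7 codons.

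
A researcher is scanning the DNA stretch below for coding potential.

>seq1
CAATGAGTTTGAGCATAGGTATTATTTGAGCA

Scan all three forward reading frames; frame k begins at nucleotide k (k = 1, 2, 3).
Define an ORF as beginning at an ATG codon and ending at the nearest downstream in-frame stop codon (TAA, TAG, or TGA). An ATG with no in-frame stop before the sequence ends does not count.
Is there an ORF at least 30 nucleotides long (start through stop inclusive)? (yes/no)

Frame 1: CAA TGA GTT TGA GCA TAG GTA TTA TTT GAG — no ATG→stop ORF.
Frame 2: AAT GAG TTT GAG CAT AGG TAT TAT TTG AGC — no ATG→stop ORF.
Frame 3: ATG AGT TTG AGC ATA GGT ATT ATT TGA GCA — ATG at 3, stop TGA at 27 → 27 nt.
Largest ORF found is 27 nucleotides < 30, so no.

no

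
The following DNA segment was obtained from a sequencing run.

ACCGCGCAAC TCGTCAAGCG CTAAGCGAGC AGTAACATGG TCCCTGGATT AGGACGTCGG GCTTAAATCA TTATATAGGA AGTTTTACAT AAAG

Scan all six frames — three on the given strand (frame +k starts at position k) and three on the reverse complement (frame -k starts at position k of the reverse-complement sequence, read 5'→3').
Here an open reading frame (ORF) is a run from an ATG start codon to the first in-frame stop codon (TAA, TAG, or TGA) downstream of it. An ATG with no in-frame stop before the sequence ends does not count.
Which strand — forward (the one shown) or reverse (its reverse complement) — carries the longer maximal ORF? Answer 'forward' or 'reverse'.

Reverse complement (5'→3'): CTTTATGTAAAACTTCCTATATAATGATTTAAGCCCGACGTCCTAATCCAGGGACCATGTTACTGCTCGCTTAGCGCTTGACGAGTTGCGCGGT
Frame +1: ACC GCG CAA CTC GTC AAG CGC TAA GCG AGC AGT AAC ATG GTC CCT GGA TTA GGA CGT CGG GCT TAA ATC ATT ATA TAG GAA GTT TTA CAT AAA — ATG at 37, stop TAA at 64 → 30 nt.
Frame +2: CCG CGC AAC TCG TCA AGC GCT AAG CGA GCA GTA ACA TGG TCC CTG GAT TAG GAC GTC GGG CTT AAA TCA TTA TAT AGG AAG TTT TAC ATA AAG — no ATG→stop ORF.
Frame +3: CGC GCA ACT CGT CAA GCG CTA AGC GAG CAG TAA CAT GGT CCC TGG ATT AGG ACG TCG GGC TTA AAT CAT TAT ATA GGA AGT TTT ACA TAA — no ATG→stop ORF.
Frame -1: CTT TAT GTA AAA CTT CCT ATA TAA TGA TTT AAG CCC GAC GTC CTA ATC CAG GGA CCA TGT TAC TGC TCG CTT AGC GCT TGA CGA GTT GCG CGG — no ATG→stop ORF.
Frame -2: TTT ATG TAA AAC TTC CTA TAT AAT GAT TTA AGC CCG ACG TCC TAA TCC AGG GAC CAT GTT ACT GCT CGC TTA GCG CTT GAC GAG TTG CGC GGT — ATG at 5, stop TAA at 8 → 6 nt.
Frame -3: TTA TGT AAA ACT TCC TAT ATA ATG ATT TAA GCC CGA CGT CCT AAT CCA GGG ACC ATG TTA CTG CTC GCT TAG CGC TTG ACG AGT TGC GCG — ATG at 24, stop TAA at 30 → 9 nt; ATG at 57, stop TAG at 72 → 18 nt.
Forward-strand max 30 nt; reverse-strand max 18 nt. The forward strand has the longer ORF.

forward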